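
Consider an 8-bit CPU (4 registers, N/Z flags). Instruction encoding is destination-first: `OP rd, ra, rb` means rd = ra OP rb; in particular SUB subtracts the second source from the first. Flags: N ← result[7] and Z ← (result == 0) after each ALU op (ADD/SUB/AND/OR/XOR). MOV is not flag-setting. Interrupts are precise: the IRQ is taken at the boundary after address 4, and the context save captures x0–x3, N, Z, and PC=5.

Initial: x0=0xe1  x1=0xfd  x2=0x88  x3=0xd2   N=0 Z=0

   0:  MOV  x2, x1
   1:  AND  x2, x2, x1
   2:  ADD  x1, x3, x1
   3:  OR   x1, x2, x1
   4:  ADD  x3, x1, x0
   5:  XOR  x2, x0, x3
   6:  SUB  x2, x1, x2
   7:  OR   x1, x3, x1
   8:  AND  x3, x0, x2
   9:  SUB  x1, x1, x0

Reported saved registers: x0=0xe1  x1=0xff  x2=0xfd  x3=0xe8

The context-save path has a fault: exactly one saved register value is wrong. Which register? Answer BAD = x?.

after  0: x0=0xe1 x1=0xfd x2=0xfd x3=0xd2  N=0 Z=0
after  1: x0=0xe1 x1=0xfd x2=0xfd x3=0xd2  N=1 Z=0
after  2: x0=0xe1 x1=0xcf x2=0xfd x3=0xd2  N=1 Z=0
after  3: x0=0xe1 x1=0xff x2=0xfd x3=0xd2  N=1 Z=0
after  4: x0=0xe1 x1=0xff x2=0xfd x3=0xe0  N=1 Z=0
-- IRQ taken; context saved, return-PC = 5 --
mismatch: x3: reported 0xe8 vs actual 0xe0

BAD = x3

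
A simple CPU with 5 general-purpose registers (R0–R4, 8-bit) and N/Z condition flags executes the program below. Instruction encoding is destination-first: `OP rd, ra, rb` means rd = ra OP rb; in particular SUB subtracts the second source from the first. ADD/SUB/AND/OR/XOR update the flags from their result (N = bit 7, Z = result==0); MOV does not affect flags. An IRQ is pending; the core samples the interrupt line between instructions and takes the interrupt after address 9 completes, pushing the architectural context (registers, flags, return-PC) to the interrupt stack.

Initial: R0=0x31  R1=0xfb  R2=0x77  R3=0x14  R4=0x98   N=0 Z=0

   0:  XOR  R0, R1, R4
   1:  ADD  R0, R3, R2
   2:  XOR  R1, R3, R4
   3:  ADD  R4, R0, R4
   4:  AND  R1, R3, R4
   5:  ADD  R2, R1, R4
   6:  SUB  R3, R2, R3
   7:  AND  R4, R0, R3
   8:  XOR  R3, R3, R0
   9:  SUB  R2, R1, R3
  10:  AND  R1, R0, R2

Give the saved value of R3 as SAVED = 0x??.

SAVED = 0x84

after  0: R0=0x63 R1=0xfb R2=0x77 R3=0x14 R4=0x98  N=0 Z=0
after  1: R0=0x8b R1=0xfb R2=0x77 R3=0x14 R4=0x98  N=1 Z=0
after  2: R0=0x8b R1=0x8c R2=0x77 R3=0x14 R4=0x98  N=1 Z=0
after  3: R0=0x8b R1=0x8c R2=0x77 R3=0x14 R4=0x23  N=0 Z=0
after  4: R0=0x8b R1=0x00 R2=0x77 R3=0x14 R4=0x23  N=0 Z=1
after  5: R0=0x8b R1=0x00 R2=0x23 R3=0x14 R4=0x23  N=0 Z=0
after  6: R0=0x8b R1=0x00 R2=0x23 R3=0x0f R4=0x23  N=0 Z=0
after  7: R0=0x8b R1=0x00 R2=0x23 R3=0x0f R4=0x0b  N=0 Z=0
after  8: R0=0x8b R1=0x00 R2=0x23 R3=0x84 R4=0x0b  N=1 Z=0
after  9: R0=0x8b R1=0x00 R2=0x7c R3=0x84 R4=0x0b  N=0 Z=0
-- IRQ taken; context saved, return-PC = 10 --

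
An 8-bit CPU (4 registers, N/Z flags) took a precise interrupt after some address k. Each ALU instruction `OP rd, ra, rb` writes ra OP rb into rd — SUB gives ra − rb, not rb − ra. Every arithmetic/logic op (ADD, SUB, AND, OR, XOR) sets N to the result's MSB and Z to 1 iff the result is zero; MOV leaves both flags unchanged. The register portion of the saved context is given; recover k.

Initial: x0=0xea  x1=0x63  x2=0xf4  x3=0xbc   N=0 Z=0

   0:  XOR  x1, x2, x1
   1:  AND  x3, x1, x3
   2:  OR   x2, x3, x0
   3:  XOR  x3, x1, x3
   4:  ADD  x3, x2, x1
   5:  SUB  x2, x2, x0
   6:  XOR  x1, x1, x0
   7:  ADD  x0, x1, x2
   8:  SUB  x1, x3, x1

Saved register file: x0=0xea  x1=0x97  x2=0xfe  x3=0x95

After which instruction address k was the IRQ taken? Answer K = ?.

after  0: x0=0xea x1=0x97 x2=0xf4 x3=0xbc  N=1 Z=0
after  1: x0=0xea x1=0x97 x2=0xf4 x3=0x94  N=1 Z=0
after  2: x0=0xea x1=0x97 x2=0xfe x3=0x94  N=1 Z=0
after  3: x0=0xea x1=0x97 x2=0xfe x3=0x03  N=0 Z=0
after  4: x0=0xea x1=0x97 x2=0xfe x3=0x95  N=1 Z=0
-- IRQ taken; context saved, return-PC = 5 --

K = 4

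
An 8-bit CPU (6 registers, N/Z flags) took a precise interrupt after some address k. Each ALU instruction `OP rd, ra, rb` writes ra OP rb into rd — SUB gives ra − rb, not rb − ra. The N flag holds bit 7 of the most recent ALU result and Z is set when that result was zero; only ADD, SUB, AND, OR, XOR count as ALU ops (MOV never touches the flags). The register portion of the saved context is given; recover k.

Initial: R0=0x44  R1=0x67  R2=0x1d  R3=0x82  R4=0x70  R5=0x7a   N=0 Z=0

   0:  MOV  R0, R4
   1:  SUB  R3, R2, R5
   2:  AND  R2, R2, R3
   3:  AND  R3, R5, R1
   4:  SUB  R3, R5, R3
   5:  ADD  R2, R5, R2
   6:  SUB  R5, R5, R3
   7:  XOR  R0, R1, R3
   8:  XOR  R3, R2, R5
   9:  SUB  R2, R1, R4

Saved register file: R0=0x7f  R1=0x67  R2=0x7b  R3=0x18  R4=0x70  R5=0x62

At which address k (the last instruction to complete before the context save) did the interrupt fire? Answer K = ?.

after  0: R0=0x70 R1=0x67 R2=0x1d R3=0x82 R4=0x70 R5=0x7a  N=0 Z=0
after  1: R0=0x70 R1=0x67 R2=0x1d R3=0xa3 R4=0x70 R5=0x7a  N=1 Z=0
after  2: R0=0x70 R1=0x67 R2=0x01 R3=0xa3 R4=0x70 R5=0x7a  N=0 Z=0
after  3: R0=0x70 R1=0x67 R2=0x01 R3=0x62 R4=0x70 R5=0x7a  N=0 Z=0
after  4: R0=0x70 R1=0x67 R2=0x01 R3=0x18 R4=0x70 R5=0x7a  N=0 Z=0
after  5: R0=0x70 R1=0x67 R2=0x7b R3=0x18 R4=0x70 R5=0x7a  N=0 Z=0
after  6: R0=0x70 R1=0x67 R2=0x7b R3=0x18 R4=0x70 R5=0x62  N=0 Z=0
after  7: R0=0x7f R1=0x67 R2=0x7b R3=0x18 R4=0x70 R5=0x62  N=0 Z=0
-- IRQ taken; context saved, return-PC = 8 --

K = 7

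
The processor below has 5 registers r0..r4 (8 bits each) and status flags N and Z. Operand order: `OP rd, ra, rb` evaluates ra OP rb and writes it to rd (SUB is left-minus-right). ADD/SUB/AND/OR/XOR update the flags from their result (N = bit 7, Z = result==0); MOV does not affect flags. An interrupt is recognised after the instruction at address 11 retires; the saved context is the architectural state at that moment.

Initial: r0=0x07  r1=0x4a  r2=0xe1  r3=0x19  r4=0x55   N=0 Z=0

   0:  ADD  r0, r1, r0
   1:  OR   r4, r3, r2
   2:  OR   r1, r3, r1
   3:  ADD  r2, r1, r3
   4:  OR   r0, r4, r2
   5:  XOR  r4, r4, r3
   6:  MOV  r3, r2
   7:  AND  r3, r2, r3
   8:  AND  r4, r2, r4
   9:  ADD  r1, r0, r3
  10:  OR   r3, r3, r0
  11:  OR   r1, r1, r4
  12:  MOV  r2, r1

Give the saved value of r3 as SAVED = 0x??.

SAVED = 0xfd

after  0: r0=0x51 r1=0x4a r2=0xe1 r3=0x19 r4=0x55  N=0 Z=0
after  1: r0=0x51 r1=0x4a r2=0xe1 r3=0x19 r4=0xf9  N=1 Z=0
after  2: r0=0x51 r1=0x5b r2=0xe1 r3=0x19 r4=0xf9  N=0 Z=0
after  3: r0=0x51 r1=0x5b r2=0x74 r3=0x19 r4=0xf9  N=0 Z=0
after  4: r0=0xfd r1=0x5b r2=0x74 r3=0x19 r4=0xf9  N=1 Z=0
after  5: r0=0xfd r1=0x5b r2=0x74 r3=0x19 r4=0xe0  N=1 Z=0
after  6: r0=0xfd r1=0x5b r2=0x74 r3=0x74 r4=0xe0  N=1 Z=0
after  7: r0=0xfd r1=0x5b r2=0x74 r3=0x74 r4=0xe0  N=0 Z=0
after  8: r0=0xfd r1=0x5b r2=0x74 r3=0x74 r4=0x60  N=0 Z=0
after  9: r0=0xfd r1=0x71 r2=0x74 r3=0x74 r4=0x60  N=0 Z=0
after 10: r0=0xfd r1=0x71 r2=0x74 r3=0xfd r4=0x60  N=1 Z=0
after 11: r0=0xfd r1=0x71 r2=0x74 r3=0xfd r4=0x60  N=0 Z=0
-- IRQ taken; context saved, return-PC = 12 --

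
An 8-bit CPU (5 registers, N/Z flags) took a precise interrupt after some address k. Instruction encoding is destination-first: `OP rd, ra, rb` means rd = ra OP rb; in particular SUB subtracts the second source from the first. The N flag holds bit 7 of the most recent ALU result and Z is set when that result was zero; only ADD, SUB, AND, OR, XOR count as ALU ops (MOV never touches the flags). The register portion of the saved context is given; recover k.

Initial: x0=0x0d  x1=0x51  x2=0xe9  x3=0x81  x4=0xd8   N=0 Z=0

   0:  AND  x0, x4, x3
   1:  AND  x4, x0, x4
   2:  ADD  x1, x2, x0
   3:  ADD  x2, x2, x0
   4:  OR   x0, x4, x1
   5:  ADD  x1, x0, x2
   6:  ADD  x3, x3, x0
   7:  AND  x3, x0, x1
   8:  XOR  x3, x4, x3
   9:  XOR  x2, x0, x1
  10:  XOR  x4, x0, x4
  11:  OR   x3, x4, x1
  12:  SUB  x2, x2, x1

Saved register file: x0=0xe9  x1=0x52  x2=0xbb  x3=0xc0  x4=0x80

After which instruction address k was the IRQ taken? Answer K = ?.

K = 9

after  0: x0=0x80 x1=0x51 x2=0xe9 x3=0x81 x4=0xd8  N=1 Z=0
after  1: x0=0x80 x1=0x51 x2=0xe9 x3=0x81 x4=0x80  N=1 Z=0
after  2: x0=0x80 x1=0x69 x2=0xe9 x3=0x81 x4=0x80  N=0 Z=0
after  3: x0=0x80 x1=0x69 x2=0x69 x3=0x81 x4=0x80  N=0 Z=0
after  4: x0=0xe9 x1=0x69 x2=0x69 x3=0x81 x4=0x80  N=1 Z=0
after  5: x0=0xe9 x1=0x52 x2=0x69 x3=0x81 x4=0x80  N=0 Z=0
after  6: x0=0xe9 x1=0x52 x2=0x69 x3=0x6a x4=0x80  N=0 Z=0
after  7: x0=0xe9 x1=0x52 x2=0x69 x3=0x40 x4=0x80  N=0 Z=0
after  8: x0=0xe9 x1=0x52 x2=0x69 x3=0xc0 x4=0x80  N=1 Z=0
after  9: x0=0xe9 x1=0x52 x2=0xbb x3=0xc0 x4=0x80  N=1 Z=0
-- IRQ taken; context saved, return-PC = 10 --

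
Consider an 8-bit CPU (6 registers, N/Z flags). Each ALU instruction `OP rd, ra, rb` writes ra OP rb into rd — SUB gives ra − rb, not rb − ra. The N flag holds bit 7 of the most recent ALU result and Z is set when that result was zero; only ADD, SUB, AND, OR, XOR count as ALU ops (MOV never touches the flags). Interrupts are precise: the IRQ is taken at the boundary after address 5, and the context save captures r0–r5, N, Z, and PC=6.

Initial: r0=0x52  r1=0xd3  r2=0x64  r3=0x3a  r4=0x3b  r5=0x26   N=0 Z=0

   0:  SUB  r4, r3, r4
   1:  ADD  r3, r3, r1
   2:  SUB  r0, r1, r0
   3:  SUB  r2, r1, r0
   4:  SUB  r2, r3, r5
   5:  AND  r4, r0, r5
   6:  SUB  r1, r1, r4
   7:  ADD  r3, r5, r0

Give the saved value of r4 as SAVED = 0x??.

after  0: r0=0x52 r1=0xd3 r2=0x64 r3=0x3a r4=0xff r5=0x26  N=1 Z=0
after  1: r0=0x52 r1=0xd3 r2=0x64 r3=0x0d r4=0xff r5=0x26  N=0 Z=0
after  2: r0=0x81 r1=0xd3 r2=0x64 r3=0x0d r4=0xff r5=0x26  N=1 Z=0
after  3: r0=0x81 r1=0xd3 r2=0x52 r3=0x0d r4=0xff r5=0x26  N=0 Z=0
after  4: r0=0x81 r1=0xd3 r2=0xe7 r3=0x0d r4=0xff r5=0x26  N=1 Z=0
after  5: r0=0x81 r1=0xd3 r2=0xe7 r3=0x0d r4=0x00 r5=0x26  N=0 Z=1
-- IRQ taken; context saved, return-PC = 6 --

SAVED = 0x00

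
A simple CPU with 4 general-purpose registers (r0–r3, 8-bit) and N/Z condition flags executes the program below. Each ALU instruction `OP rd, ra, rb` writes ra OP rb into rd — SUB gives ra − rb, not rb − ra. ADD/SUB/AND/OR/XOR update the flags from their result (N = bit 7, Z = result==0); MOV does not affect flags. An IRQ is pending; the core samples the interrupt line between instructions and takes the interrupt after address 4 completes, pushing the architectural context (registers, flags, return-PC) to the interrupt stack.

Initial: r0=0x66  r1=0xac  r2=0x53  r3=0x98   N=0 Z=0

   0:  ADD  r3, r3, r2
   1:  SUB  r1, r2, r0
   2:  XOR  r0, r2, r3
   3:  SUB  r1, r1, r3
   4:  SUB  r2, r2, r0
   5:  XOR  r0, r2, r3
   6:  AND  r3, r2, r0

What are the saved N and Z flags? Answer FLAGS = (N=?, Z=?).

FLAGS = (N=1, Z=0)

after  0: r0=0x66 r1=0xac r2=0x53 r3=0xeb  N=1 Z=0
after  1: r0=0x66 r1=0xed r2=0x53 r3=0xeb  N=1 Z=0
after  2: r0=0xb8 r1=0xed r2=0x53 r3=0xeb  N=1 Z=0
after  3: r0=0xb8 r1=0x02 r2=0x53 r3=0xeb  N=0 Z=0
after  4: r0=0xb8 r1=0x02 r2=0x9b r3=0xeb  N=1 Z=0
-- IRQ taken; context saved, return-PC = 5 --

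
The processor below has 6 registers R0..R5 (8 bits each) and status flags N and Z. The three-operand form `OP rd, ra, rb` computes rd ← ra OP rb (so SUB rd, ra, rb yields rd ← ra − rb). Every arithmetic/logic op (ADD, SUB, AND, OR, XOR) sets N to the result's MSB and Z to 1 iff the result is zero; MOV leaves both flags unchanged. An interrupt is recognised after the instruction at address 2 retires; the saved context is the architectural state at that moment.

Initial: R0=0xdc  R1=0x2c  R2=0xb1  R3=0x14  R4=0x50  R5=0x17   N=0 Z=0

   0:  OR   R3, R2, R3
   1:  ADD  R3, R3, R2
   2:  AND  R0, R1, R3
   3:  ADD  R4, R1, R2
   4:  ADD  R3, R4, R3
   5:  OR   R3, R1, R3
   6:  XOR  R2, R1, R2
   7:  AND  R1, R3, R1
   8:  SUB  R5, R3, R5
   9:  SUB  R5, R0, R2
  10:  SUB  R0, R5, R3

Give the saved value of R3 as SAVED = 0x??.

SAVED = 0x66

after  0: R0=0xdc R1=0x2c R2=0xb1 R3=0xb5 R4=0x50 R5=0x17  N=1 Z=0
after  1: R0=0xdc R1=0x2c R2=0xb1 R3=0x66 R4=0x50 R5=0x17  N=0 Z=0
after  2: R0=0x24 R1=0x2c R2=0xb1 R3=0x66 R4=0x50 R5=0x17  N=0 Z=0
-- IRQ taken; context saved, return-PC = 3 --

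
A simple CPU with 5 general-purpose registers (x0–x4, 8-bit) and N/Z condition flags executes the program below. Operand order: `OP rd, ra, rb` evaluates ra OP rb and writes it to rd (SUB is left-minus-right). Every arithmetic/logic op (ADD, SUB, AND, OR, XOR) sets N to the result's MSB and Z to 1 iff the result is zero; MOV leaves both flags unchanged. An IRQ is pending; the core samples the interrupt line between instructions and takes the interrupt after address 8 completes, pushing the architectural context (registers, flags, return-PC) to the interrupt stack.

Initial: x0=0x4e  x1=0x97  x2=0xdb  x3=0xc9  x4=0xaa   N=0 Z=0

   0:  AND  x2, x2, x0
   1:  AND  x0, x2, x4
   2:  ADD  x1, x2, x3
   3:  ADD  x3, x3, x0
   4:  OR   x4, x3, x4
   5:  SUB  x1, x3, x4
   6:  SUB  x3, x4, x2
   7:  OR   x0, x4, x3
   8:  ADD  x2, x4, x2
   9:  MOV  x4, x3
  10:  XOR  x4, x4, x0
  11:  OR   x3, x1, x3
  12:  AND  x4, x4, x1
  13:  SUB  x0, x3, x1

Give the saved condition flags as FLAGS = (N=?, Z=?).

after  0: x0=0x4e x1=0x97 x2=0x4a x3=0xc9 x4=0xaa  N=0 Z=0
after  1: x0=0x0a x1=0x97 x2=0x4a x3=0xc9 x4=0xaa  N=0 Z=0
after  2: x0=0x0a x1=0x13 x2=0x4a x3=0xc9 x4=0xaa  N=0 Z=0
after  3: x0=0x0a x1=0x13 x2=0x4a x3=0xd3 x4=0xaa  N=1 Z=0
after  4: x0=0x0a x1=0x13 x2=0x4a x3=0xd3 x4=0xfb  N=1 Z=0
after  5: x0=0x0a x1=0xd8 x2=0x4a x3=0xd3 x4=0xfb  N=1 Z=0
after  6: x0=0x0a x1=0xd8 x2=0x4a x3=0xb1 x4=0xfb  N=1 Z=0
after  7: x0=0xfb x1=0xd8 x2=0x4a x3=0xb1 x4=0xfb  N=1 Z=0
after  8: x0=0xfb x1=0xd8 x2=0x45 x3=0xb1 x4=0xfb  N=0 Z=0
-- IRQ taken; context saved, return-PC = 9 --

FLAGS = (N=0, Z=0)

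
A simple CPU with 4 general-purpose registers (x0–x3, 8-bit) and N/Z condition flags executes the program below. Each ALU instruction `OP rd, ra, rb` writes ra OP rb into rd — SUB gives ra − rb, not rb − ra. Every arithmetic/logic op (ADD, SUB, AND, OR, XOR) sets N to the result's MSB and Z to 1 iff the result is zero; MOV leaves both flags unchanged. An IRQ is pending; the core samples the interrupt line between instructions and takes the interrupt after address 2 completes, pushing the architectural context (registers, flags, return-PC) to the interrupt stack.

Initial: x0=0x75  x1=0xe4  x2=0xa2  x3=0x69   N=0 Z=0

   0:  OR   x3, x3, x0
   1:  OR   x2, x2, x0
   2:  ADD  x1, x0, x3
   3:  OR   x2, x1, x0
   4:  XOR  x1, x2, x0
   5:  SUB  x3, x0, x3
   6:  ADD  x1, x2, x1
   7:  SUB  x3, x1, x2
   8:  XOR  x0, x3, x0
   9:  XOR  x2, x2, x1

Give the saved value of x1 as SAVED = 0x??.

SAVED = 0xf2

after  0: x0=0x75 x1=0xe4 x2=0xa2 x3=0x7d  N=0 Z=0
after  1: x0=0x75 x1=0xe4 x2=0xf7 x3=0x7d  N=1 Z=0
after  2: x0=0x75 x1=0xf2 x2=0xf7 x3=0x7d  N=1 Z=0
-- IRQ taken; context saved, return-PC = 3 --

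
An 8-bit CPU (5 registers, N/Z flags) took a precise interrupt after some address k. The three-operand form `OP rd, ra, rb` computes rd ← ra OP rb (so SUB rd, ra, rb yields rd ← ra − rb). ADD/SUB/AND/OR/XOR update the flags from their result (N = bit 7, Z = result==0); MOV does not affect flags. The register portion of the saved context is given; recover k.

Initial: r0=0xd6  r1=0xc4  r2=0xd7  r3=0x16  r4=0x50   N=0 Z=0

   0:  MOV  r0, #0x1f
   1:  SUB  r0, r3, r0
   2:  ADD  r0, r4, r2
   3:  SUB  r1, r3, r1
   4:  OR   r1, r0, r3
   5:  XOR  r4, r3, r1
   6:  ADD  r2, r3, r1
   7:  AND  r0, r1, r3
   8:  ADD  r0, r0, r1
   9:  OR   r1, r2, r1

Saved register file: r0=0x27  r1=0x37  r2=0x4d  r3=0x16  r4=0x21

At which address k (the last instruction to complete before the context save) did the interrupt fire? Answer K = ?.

after  0: r0=0x1f r1=0xc4 r2=0xd7 r3=0x16 r4=0x50  N=0 Z=0
after  1: r0=0xf7 r1=0xc4 r2=0xd7 r3=0x16 r4=0x50  N=1 Z=0
after  2: r0=0x27 r1=0xc4 r2=0xd7 r3=0x16 r4=0x50  N=0 Z=0
after  3: r0=0x27 r1=0x52 r2=0xd7 r3=0x16 r4=0x50  N=0 Z=0
after  4: r0=0x27 r1=0x37 r2=0xd7 r3=0x16 r4=0x50  N=0 Z=0
after  5: r0=0x27 r1=0x37 r2=0xd7 r3=0x16 r4=0x21  N=0 Z=0
after  6: r0=0x27 r1=0x37 r2=0x4d r3=0x16 r4=0x21  N=0 Z=0
-- IRQ taken; context saved, return-PC = 7 --

K = 6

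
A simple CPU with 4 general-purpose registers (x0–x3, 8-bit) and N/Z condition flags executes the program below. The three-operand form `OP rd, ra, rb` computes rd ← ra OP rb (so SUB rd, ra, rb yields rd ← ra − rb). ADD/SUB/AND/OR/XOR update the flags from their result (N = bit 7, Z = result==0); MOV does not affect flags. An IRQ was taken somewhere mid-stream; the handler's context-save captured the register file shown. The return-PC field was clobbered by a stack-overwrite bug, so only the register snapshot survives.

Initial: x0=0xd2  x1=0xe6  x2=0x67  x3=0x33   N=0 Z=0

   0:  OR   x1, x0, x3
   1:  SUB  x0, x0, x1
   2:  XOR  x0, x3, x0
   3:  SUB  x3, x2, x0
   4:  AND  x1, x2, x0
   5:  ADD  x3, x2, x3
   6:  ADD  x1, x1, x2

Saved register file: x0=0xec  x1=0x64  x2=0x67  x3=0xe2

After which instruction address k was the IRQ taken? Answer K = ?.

K = 5

after  0: x0=0xd2 x1=0xf3 x2=0x67 x3=0x33  N=1 Z=0
after  1: x0=0xdf x1=0xf3 x2=0x67 x3=0x33  N=1 Z=0
after  2: x0=0xec x1=0xf3 x2=0x67 x3=0x33  N=1 Z=0
after  3: x0=0xec x1=0xf3 x2=0x67 x3=0x7b  N=0 Z=0
after  4: x0=0xec x1=0x64 x2=0x67 x3=0x7b  N=0 Z=0
after  5: x0=0xec x1=0x64 x2=0x67 x3=0xe2  N=1 Z=0
-- IRQ taken; context saved, return-PC = 6 --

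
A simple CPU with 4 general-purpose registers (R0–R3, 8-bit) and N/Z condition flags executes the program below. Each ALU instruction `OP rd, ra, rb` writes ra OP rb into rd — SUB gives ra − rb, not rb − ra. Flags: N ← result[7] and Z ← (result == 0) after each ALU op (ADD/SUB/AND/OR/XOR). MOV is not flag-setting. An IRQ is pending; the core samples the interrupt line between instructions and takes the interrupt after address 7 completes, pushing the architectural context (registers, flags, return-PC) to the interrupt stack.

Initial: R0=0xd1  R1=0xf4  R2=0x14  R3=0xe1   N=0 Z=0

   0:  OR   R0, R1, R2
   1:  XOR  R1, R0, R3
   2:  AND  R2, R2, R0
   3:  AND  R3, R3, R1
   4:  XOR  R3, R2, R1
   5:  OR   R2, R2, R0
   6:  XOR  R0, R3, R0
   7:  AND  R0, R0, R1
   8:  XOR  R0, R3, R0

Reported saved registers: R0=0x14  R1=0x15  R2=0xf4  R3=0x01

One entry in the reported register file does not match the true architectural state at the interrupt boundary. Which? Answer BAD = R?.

after  0: R0=0xf4 R1=0xf4 R2=0x14 R3=0xe1  N=1 Z=0
after  1: R0=0xf4 R1=0x15 R2=0x14 R3=0xe1  N=0 Z=0
after  2: R0=0xf4 R1=0x15 R2=0x14 R3=0xe1  N=0 Z=0
after  3: R0=0xf4 R1=0x15 R2=0x14 R3=0x01  N=0 Z=0
after  4: R0=0xf4 R1=0x15 R2=0x14 R3=0x01  N=0 Z=0
after  5: R0=0xf4 R1=0x15 R2=0xf4 R3=0x01  N=1 Z=0
after  6: R0=0xf5 R1=0x15 R2=0xf4 R3=0x01  N=1 Z=0
after  7: R0=0x15 R1=0x15 R2=0xf4 R3=0x01  N=0 Z=0
-- IRQ taken; context saved, return-PC = 8 --
mismatch: R0: reported 0x14 vs actual 0x15

BAD = R0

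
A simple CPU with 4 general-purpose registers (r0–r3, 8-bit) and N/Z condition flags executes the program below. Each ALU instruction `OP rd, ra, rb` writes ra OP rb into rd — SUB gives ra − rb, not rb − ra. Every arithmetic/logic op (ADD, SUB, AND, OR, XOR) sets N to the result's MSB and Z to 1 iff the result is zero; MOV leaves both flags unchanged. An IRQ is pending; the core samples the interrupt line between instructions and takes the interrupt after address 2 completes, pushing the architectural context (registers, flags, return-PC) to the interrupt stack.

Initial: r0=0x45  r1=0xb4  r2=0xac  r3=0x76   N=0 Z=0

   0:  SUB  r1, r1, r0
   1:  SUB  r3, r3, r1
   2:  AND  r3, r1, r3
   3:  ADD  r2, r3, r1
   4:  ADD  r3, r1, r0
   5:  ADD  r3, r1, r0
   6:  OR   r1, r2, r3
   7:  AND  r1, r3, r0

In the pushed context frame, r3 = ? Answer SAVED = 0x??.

SAVED = 0x07

after  0: r0=0x45 r1=0x6f r2=0xac r3=0x76  N=0 Z=0
after  1: r0=0x45 r1=0x6f r2=0xac r3=0x07  N=0 Z=0
after  2: r0=0x45 r1=0x6f r2=0xac r3=0x07  N=0 Z=0
-- IRQ taken; context saved, return-PC = 3 --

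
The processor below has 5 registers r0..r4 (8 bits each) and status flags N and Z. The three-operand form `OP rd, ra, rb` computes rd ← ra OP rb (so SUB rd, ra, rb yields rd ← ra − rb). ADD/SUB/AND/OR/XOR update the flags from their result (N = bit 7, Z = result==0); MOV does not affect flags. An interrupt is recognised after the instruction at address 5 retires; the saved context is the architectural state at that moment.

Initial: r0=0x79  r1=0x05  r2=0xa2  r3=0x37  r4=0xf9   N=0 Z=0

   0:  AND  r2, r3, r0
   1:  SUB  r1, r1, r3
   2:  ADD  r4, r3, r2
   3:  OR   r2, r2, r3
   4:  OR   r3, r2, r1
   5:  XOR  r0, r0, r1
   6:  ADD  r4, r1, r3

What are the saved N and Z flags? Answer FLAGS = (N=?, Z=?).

after  0: r0=0x79 r1=0x05 r2=0x31 r3=0x37 r4=0xf9  N=0 Z=0
after  1: r0=0x79 r1=0xce r2=0x31 r3=0x37 r4=0xf9  N=1 Z=0
after  2: r0=0x79 r1=0xce r2=0x31 r3=0x37 r4=0x68  N=0 Z=0
after  3: r0=0x79 r1=0xce r2=0x37 r3=0x37 r4=0x68  N=0 Z=0
after  4: r0=0x79 r1=0xce r2=0x37 r3=0xff r4=0x68  N=1 Z=0
after  5: r0=0xb7 r1=0xce r2=0x37 r3=0xff r4=0x68  N=1 Z=0
-- IRQ taken; context saved, return-PC = 6 --

FLAGS = (N=1, Z=0)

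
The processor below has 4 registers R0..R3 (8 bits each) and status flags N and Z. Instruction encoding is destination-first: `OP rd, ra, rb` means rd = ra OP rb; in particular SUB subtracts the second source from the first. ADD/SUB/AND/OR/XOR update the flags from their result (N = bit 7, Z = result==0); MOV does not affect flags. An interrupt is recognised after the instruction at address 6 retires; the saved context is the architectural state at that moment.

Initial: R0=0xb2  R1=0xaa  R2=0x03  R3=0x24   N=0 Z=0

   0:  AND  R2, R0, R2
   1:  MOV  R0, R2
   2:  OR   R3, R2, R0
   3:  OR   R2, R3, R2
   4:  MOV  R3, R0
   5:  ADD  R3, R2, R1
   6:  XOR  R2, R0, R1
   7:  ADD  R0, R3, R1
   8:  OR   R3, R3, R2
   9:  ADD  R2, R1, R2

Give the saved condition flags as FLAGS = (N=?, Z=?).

FLAGS = (N=1, Z=0)

after  0: R0=0xb2 R1=0xaa R2=0x02 R3=0x24  N=0 Z=0
after  1: R0=0x02 R1=0xaa R2=0x02 R3=0x24  N=0 Z=0
after  2: R0=0x02 R1=0xaa R2=0x02 R3=0x02  N=0 Z=0
after  3: R0=0x02 R1=0xaa R2=0x02 R3=0x02  N=0 Z=0
after  4: R0=0x02 R1=0xaa R2=0x02 R3=0x02  N=0 Z=0
after  5: R0=0x02 R1=0xaa R2=0x02 R3=0xac  N=1 Z=0
after  6: R0=0x02 R1=0xaa R2=0xa8 R3=0xac  N=1 Z=0
-- IRQ taken; context saved, return-PC = 7 --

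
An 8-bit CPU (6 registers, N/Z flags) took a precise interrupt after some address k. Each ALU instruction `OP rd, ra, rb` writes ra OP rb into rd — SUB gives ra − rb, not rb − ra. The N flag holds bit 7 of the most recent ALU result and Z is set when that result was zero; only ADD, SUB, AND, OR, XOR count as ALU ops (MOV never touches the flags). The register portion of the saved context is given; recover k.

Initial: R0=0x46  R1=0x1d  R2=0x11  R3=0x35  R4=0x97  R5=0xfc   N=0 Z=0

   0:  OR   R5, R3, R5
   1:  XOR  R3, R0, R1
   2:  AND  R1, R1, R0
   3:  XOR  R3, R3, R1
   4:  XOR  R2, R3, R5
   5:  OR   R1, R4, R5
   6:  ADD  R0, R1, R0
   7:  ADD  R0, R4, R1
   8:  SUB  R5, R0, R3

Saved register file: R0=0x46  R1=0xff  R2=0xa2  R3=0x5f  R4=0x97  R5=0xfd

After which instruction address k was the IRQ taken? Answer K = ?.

after  0: R0=0x46 R1=0x1d R2=0x11 R3=0x35 R4=0x97 R5=0xfd  N=1 Z=0
after  1: R0=0x46 R1=0x1d R2=0x11 R3=0x5b R4=0x97 R5=0xfd  N=0 Z=0
after  2: R0=0x46 R1=0x04 R2=0x11 R3=0x5b R4=0x97 R5=0xfd  N=0 Z=0
after  3: R0=0x46 R1=0x04 R2=0x11 R3=0x5f R4=0x97 R5=0xfd  N=0 Z=0
after  4: R0=0x46 R1=0x04 R2=0xa2 R3=0x5f R4=0x97 R5=0xfd  N=1 Z=0
after  5: R0=0x46 R1=0xff R2=0xa2 R3=0x5f R4=0x97 R5=0xfd  N=1 Z=0
-- IRQ taken; context saved, return-PC = 6 --

K = 5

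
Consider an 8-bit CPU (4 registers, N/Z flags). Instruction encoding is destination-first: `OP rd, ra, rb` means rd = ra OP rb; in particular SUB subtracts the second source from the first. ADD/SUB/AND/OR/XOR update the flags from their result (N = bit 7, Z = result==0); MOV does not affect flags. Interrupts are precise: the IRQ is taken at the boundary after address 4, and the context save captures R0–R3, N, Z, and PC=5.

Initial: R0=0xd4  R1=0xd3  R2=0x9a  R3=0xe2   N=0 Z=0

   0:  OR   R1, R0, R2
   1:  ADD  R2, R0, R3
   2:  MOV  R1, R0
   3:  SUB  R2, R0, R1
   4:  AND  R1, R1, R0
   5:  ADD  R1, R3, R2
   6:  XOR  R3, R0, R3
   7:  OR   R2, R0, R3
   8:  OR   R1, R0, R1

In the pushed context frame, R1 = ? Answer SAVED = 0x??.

SAVED = 0xd4

after  0: R0=0xd4 R1=0xde R2=0x9a R3=0xe2  N=1 Z=0
after  1: R0=0xd4 R1=0xde R2=0xb6 R3=0xe2  N=1 Z=0
after  2: R0=0xd4 R1=0xd4 R2=0xb6 R3=0xe2  N=1 Z=0
after  3: R0=0xd4 R1=0xd4 R2=0x00 R3=0xe2  N=0 Z=1
after  4: R0=0xd4 R1=0xd4 R2=0x00 R3=0xe2  N=1 Z=0
-- IRQ taken; context saved, return-PC = 5 --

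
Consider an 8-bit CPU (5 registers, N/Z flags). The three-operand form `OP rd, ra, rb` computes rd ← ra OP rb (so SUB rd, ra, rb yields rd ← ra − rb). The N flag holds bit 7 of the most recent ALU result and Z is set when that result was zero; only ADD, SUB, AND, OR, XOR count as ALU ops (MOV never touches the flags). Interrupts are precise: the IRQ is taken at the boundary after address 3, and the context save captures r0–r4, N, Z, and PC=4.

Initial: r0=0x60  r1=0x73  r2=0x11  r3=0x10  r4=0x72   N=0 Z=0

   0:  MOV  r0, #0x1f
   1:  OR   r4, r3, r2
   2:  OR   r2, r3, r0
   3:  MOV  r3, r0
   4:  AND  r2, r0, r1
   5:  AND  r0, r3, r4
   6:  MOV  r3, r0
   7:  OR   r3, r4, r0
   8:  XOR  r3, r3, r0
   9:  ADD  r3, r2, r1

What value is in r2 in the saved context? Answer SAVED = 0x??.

SAVED = 0x1f

after  0: r0=0x1f r1=0x73 r2=0x11 r3=0x10 r4=0x72  N=0 Z=0
after  1: r0=0x1f r1=0x73 r2=0x11 r3=0x10 r4=0x11  N=0 Z=0
after  2: r0=0x1f r1=0x73 r2=0x1f r3=0x10 r4=0x11  N=0 Z=0
after  3: r0=0x1f r1=0x73 r2=0x1f r3=0x1f r4=0x11  N=0 Z=0
-- IRQ taken; context saved, return-PC = 4 --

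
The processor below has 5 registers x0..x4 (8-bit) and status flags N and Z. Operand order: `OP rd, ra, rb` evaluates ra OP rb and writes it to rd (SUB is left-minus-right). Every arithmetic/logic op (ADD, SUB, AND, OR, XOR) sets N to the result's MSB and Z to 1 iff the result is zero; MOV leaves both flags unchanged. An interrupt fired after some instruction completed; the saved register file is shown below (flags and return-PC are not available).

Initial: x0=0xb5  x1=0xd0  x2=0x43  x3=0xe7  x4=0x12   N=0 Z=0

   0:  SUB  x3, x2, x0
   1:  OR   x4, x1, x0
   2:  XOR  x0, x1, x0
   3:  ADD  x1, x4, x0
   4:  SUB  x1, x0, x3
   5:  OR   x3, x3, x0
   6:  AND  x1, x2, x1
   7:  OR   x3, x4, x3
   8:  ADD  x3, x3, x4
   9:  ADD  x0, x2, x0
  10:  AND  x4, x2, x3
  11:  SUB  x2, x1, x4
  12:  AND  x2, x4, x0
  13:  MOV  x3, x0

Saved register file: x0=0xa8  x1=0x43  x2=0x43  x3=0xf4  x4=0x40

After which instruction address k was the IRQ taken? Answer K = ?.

K = 10

after  0: x0=0xb5 x1=0xd0 x2=0x43 x3=0x8e x4=0x12  N=1 Z=0
after  1: x0=0xb5 x1=0xd0 x2=0x43 x3=0x8e x4=0xf5  N=1 Z=0
after  2: x0=0x65 x1=0xd0 x2=0x43 x3=0x8e x4=0xf5  N=0 Z=0
after  3: x0=0x65 x1=0x5a x2=0x43 x3=0x8e x4=0xf5  N=0 Z=0
after  4: x0=0x65 x1=0xd7 x2=0x43 x3=0x8e x4=0xf5  N=1 Z=0
after  5: x0=0x65 x1=0xd7 x2=0x43 x3=0xef x4=0xf5  N=1 Z=0
after  6: x0=0x65 x1=0x43 x2=0x43 x3=0xef x4=0xf5  N=0 Z=0
after  7: x0=0x65 x1=0x43 x2=0x43 x3=0xff x4=0xf5  N=1 Z=0
after  8: x0=0x65 x1=0x43 x2=0x43 x3=0xf4 x4=0xf5  N=1 Z=0
after  9: x0=0xa8 x1=0x43 x2=0x43 x3=0xf4 x4=0xf5  N=1 Z=0
after 10: x0=0xa8 x1=0x43 x2=0x43 x3=0xf4 x4=0x40  N=0 Z=0
-- IRQ taken; context saved, return-PC = 11 --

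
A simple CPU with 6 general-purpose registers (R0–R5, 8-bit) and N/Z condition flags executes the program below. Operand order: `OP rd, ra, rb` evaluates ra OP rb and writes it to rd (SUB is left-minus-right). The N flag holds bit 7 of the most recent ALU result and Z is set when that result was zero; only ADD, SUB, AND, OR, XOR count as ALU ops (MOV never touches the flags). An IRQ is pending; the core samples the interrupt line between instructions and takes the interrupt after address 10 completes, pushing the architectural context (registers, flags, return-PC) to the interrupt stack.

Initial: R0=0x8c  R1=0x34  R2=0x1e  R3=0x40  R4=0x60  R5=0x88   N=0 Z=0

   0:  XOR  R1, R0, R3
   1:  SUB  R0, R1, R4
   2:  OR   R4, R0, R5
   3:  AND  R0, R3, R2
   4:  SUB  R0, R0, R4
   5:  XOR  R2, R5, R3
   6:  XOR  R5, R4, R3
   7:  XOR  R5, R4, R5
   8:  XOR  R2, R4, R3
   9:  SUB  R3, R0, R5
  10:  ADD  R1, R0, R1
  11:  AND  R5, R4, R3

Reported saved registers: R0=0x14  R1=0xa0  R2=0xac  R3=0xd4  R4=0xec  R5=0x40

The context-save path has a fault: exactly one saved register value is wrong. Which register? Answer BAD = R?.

after  0: R0=0x8c R1=0xcc R2=0x1e R3=0x40 R4=0x60 R5=0x88  N=1 Z=0
after  1: R0=0x6c R1=0xcc R2=0x1e R3=0x40 R4=0x60 R5=0x88  N=0 Z=0
after  2: R0=0x6c R1=0xcc R2=0x1e R3=0x40 R4=0xec R5=0x88  N=1 Z=0
after  3: R0=0x00 R1=0xcc R2=0x1e R3=0x40 R4=0xec R5=0x88  N=0 Z=1
after  4: R0=0x14 R1=0xcc R2=0x1e R3=0x40 R4=0xec R5=0x88  N=0 Z=0
after  5: R0=0x14 R1=0xcc R2=0xc8 R3=0x40 R4=0xec R5=0x88  N=1 Z=0
after  6: R0=0x14 R1=0xcc R2=0xc8 R3=0x40 R4=0xec R5=0xac  N=1 Z=0
after  7: R0=0x14 R1=0xcc R2=0xc8 R3=0x40 R4=0xec R5=0x40  N=0 Z=0
after  8: R0=0x14 R1=0xcc R2=0xac R3=0x40 R4=0xec R5=0x40  N=1 Z=0
after  9: R0=0x14 R1=0xcc R2=0xac R3=0xd4 R4=0xec R5=0x40  N=1 Z=0
after 10: R0=0x14 R1=0xe0 R2=0xac R3=0xd4 R4=0xec R5=0x40  N=1 Z=0
-- IRQ taken; context saved, return-PC = 11 --
mismatch: R1: reported 0xa0 vs actual 0xe0

BAD = R1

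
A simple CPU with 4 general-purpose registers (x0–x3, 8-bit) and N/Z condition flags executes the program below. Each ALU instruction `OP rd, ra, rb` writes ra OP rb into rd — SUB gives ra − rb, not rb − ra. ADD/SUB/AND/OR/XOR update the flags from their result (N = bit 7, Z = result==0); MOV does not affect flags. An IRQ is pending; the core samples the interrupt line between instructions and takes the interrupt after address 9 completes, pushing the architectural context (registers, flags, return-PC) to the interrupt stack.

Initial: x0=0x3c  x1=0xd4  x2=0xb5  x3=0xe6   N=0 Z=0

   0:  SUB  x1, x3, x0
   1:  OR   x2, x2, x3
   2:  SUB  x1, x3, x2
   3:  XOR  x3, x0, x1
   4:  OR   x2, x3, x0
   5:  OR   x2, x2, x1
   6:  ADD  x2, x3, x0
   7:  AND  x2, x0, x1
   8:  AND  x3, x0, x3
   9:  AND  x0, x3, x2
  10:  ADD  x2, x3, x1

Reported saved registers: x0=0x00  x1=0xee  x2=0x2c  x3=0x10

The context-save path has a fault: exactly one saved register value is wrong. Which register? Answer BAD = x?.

BAD = x1

after  0: x0=0x3c x1=0xaa x2=0xb5 x3=0xe6  N=1 Z=0
after  1: x0=0x3c x1=0xaa x2=0xf7 x3=0xe6  N=1 Z=0
after  2: x0=0x3c x1=0xef x2=0xf7 x3=0xe6  N=1 Z=0
after  3: x0=0x3c x1=0xef x2=0xf7 x3=0xd3  N=1 Z=0
after  4: x0=0x3c x1=0xef x2=0xff x3=0xd3  N=1 Z=0
after  5: x0=0x3c x1=0xef x2=0xff x3=0xd3  N=1 Z=0
after  6: x0=0x3c x1=0xef x2=0x0f x3=0xd3  N=0 Z=0
after  7: x0=0x3c x1=0xef x2=0x2c x3=0xd3  N=0 Z=0
after  8: x0=0x3c x1=0xef x2=0x2c x3=0x10  N=0 Z=0
after  9: x0=0x00 x1=0xef x2=0x2c x3=0x10  N=0 Z=1
-- IRQ taken; context saved, return-PC = 10 --
mismatch: x1: reported 0xee vs actual 0xef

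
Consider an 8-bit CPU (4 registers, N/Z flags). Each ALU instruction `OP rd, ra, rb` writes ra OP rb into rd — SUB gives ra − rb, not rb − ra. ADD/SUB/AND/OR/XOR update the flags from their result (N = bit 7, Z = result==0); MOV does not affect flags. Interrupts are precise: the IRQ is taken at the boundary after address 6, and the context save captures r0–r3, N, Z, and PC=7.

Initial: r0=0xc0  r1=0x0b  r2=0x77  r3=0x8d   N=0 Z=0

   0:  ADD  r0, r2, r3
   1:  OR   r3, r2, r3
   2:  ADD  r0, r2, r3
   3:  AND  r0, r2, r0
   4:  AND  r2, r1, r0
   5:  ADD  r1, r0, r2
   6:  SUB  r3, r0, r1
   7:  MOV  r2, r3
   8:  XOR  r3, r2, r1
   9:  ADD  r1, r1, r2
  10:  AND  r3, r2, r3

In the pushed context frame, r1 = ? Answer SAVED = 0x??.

after  0: r0=0x04 r1=0x0b r2=0x77 r3=0x8d  N=0 Z=0
after  1: r0=0x04 r1=0x0b r2=0x77 r3=0xff  N=1 Z=0
after  2: r0=0x76 r1=0x0b r2=0x77 r3=0xff  N=0 Z=0
after  3: r0=0x76 r1=0x0b r2=0x77 r3=0xff  N=0 Z=0
after  4: r0=0x76 r1=0x0b r2=0x02 r3=0xff  N=0 Z=0
after  5: r0=0x76 r1=0x78 r2=0x02 r3=0xff  N=0 Z=0
after  6: r0=0x76 r1=0x78 r2=0x02 r3=0xfe  N=1 Z=0
-- IRQ taken; context saved, return-PC = 7 --

SAVED = 0x78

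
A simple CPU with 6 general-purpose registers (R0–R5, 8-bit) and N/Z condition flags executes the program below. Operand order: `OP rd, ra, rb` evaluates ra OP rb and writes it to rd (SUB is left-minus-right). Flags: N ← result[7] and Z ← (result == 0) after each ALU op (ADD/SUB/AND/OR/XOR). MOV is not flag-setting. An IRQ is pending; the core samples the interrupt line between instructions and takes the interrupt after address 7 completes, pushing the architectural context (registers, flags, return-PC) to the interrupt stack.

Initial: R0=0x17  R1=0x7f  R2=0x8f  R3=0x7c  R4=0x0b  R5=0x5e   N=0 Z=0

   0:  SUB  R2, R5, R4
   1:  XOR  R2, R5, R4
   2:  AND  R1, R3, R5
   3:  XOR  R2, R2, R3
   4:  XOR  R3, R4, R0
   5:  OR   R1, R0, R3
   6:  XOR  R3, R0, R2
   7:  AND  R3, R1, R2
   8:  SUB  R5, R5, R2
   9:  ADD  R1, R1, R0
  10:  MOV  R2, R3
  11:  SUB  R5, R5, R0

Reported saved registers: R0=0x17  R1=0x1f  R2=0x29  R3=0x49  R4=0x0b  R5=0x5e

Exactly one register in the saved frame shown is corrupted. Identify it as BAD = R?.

after  0: R0=0x17 R1=0x7f R2=0x53 R3=0x7c R4=0x0b R5=0x5e  N=0 Z=0
after  1: R0=0x17 R1=0x7f R2=0x55 R3=0x7c R4=0x0b R5=0x5e  N=0 Z=0
after  2: R0=0x17 R1=0x5c R2=0x55 R3=0x7c R4=0x0b R5=0x5e  N=0 Z=0
after  3: R0=0x17 R1=0x5c R2=0x29 R3=0x7c R4=0x0b R5=0x5e  N=0 Z=0
after  4: R0=0x17 R1=0x5c R2=0x29 R3=0x1c R4=0x0b R5=0x5e  N=0 Z=0
after  5: R0=0x17 R1=0x1f R2=0x29 R3=0x1c R4=0x0b R5=0x5e  N=0 Z=0
after  6: R0=0x17 R1=0x1f R2=0x29 R3=0x3e R4=0x0b R5=0x5e  N=0 Z=0
after  7: R0=0x17 R1=0x1f R2=0x29 R3=0x09 R4=0x0b R5=0x5e  N=0 Z=0
-- IRQ taken; context saved, return-PC = 8 --
mismatch: R3: reported 0x49 vs actual 0x09

BAD = R3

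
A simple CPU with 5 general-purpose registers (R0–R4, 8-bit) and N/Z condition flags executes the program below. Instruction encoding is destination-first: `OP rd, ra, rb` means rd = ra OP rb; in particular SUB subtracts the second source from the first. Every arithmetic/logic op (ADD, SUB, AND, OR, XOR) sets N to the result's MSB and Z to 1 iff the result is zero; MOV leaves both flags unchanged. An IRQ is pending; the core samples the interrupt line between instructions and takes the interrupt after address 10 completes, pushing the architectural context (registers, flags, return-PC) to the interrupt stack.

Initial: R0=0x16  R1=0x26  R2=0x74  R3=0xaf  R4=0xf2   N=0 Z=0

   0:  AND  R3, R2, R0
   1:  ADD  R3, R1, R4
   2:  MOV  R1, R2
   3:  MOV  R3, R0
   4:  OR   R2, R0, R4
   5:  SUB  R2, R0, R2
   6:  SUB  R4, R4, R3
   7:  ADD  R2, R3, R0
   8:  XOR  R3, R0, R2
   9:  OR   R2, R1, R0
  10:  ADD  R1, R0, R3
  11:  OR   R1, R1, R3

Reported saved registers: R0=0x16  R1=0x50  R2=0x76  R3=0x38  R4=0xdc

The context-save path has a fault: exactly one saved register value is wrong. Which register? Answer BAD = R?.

after  0: R0=0x16 R1=0x26 R2=0x74 R3=0x14 R4=0xf2  N=0 Z=0
after  1: R0=0x16 R1=0x26 R2=0x74 R3=0x18 R4=0xf2  N=0 Z=0
after  2: R0=0x16 R1=0x74 R2=0x74 R3=0x18 R4=0xf2  N=0 Z=0
after  3: R0=0x16 R1=0x74 R2=0x74 R3=0x16 R4=0xf2  N=0 Z=0
after  4: R0=0x16 R1=0x74 R2=0xf6 R3=0x16 R4=0xf2  N=1 Z=0
after  5: R0=0x16 R1=0x74 R2=0x20 R3=0x16 R4=0xf2  N=0 Z=0
after  6: R0=0x16 R1=0x74 R2=0x20 R3=0x16 R4=0xdc  N=1 Z=0
after  7: R0=0x16 R1=0x74 R2=0x2c R3=0x16 R4=0xdc  N=0 Z=0
after  8: R0=0x16 R1=0x74 R2=0x2c R3=0x3a R4=0xdc  N=0 Z=0
after  9: R0=0x16 R1=0x74 R2=0x76 R3=0x3a R4=0xdc  N=0 Z=0
after 10: R0=0x16 R1=0x50 R2=0x76 R3=0x3a R4=0xdc  N=0 Z=0
-- IRQ taken; context saved, return-PC = 11 --
mismatch: R3: reported 0x38 vs actual 0x3a

BAD = R3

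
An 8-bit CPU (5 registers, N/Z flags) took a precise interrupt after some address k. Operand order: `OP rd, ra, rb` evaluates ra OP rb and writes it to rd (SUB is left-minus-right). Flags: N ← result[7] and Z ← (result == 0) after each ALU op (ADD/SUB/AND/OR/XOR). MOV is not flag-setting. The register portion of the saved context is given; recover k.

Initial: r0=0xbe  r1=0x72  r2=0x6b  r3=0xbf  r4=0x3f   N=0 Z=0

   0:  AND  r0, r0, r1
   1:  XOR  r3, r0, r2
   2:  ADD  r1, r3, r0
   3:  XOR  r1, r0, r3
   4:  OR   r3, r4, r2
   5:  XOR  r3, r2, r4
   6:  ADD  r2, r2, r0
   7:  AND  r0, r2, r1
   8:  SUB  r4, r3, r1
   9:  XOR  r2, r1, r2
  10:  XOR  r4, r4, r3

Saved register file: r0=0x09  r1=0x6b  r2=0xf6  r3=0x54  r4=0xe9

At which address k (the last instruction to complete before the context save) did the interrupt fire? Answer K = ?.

after  0: r0=0x32 r1=0x72 r2=0x6b r3=0xbf r4=0x3f  N=0 Z=0
after  1: r0=0x32 r1=0x72 r2=0x6b r3=0x59 r4=0x3f  N=0 Z=0
after  2: r0=0x32 r1=0x8b r2=0x6b r3=0x59 r4=0x3f  N=1 Z=0
after  3: r0=0x32 r1=0x6b r2=0x6b r3=0x59 r4=0x3f  N=0 Z=0
after  4: r0=0x32 r1=0x6b r2=0x6b r3=0x7f r4=0x3f  N=0 Z=0
after  5: r0=0x32 r1=0x6b r2=0x6b r3=0x54 r4=0x3f  N=0 Z=0
after  6: r0=0x32 r1=0x6b r2=0x9d r3=0x54 r4=0x3f  N=1 Z=0
after  7: r0=0x09 r1=0x6b r2=0x9d r3=0x54 r4=0x3f  N=0 Z=0
after  8: r0=0x09 r1=0x6b r2=0x9d r3=0x54 r4=0xe9  N=1 Z=0
after  9: r0=0x09 r1=0x6b r2=0xf6 r3=0x54 r4=0xe9  N=1 Z=0
-- IRQ taken; context saved, return-PC = 10 --

K = 9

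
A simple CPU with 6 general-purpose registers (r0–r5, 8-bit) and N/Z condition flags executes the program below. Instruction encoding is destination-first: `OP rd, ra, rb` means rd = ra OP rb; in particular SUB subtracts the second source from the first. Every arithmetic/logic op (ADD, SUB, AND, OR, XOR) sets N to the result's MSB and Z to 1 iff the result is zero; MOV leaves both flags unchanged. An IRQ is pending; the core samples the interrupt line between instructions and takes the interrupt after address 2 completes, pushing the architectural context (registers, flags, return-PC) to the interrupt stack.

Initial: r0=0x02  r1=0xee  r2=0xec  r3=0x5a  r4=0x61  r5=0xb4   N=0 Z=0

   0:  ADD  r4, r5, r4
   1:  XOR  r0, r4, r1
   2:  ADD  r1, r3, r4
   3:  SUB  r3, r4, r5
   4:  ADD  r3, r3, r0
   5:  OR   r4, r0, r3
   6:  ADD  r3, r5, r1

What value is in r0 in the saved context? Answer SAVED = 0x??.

after  0: r0=0x02 r1=0xee r2=0xec r3=0x5a r4=0x15 r5=0xb4  N=0 Z=0
after  1: r0=0xfb r1=0xee r2=0xec r3=0x5a r4=0x15 r5=0xb4  N=1 Z=0
after  2: r0=0xfb r1=0x6f r2=0xec r3=0x5a r4=0x15 r5=0xb4  N=0 Z=0
-- IRQ taken; context saved, return-PC = 3 --

SAVED = 0xfb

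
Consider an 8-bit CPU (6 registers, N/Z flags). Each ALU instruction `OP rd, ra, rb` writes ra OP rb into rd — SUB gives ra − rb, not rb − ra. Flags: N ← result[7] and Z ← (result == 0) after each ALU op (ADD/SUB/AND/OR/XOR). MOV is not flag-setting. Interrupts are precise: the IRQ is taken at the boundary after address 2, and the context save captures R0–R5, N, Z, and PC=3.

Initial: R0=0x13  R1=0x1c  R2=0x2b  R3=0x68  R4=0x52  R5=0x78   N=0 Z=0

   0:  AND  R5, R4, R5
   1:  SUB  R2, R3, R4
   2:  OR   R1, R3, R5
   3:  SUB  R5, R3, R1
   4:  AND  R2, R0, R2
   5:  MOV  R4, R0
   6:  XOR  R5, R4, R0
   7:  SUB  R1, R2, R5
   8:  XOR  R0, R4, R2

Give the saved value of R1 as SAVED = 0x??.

after  0: R0=0x13 R1=0x1c R2=0x2b R3=0x68 R4=0x52 R5=0x50  N=0 Z=0
after  1: R0=0x13 R1=0x1c R2=0x16 R3=0x68 R4=0x52 R5=0x50  N=0 Z=0
after  2: R0=0x13 R1=0x78 R2=0x16 R3=0x68 R4=0x52 R5=0x50  N=0 Z=0
-- IRQ taken; context saved, return-PC = 3 --

SAVED = 0x78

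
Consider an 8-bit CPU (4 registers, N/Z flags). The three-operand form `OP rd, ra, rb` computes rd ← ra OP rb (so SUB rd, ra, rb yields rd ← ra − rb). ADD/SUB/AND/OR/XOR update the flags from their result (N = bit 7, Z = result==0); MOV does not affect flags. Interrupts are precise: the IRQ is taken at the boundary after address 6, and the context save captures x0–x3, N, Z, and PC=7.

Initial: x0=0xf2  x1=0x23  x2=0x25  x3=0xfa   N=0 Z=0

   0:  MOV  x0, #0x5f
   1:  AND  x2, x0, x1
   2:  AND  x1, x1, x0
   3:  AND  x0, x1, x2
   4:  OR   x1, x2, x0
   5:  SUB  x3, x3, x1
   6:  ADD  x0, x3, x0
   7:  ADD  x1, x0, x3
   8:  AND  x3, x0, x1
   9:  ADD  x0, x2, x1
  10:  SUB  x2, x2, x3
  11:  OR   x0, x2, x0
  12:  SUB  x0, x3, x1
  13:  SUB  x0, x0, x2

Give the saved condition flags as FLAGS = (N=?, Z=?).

after  0: x0=0x5f x1=0x23 x2=0x25 x3=0xfa  N=0 Z=0
after  1: x0=0x5f x1=0x23 x2=0x03 x3=0xfa  N=0 Z=0
after  2: x0=0x5f x1=0x03 x2=0x03 x3=0xfa  N=0 Z=0
after  3: x0=0x03 x1=0x03 x2=0x03 x3=0xfa  N=0 Z=0
after  4: x0=0x03 x1=0x03 x2=0x03 x3=0xfa  N=0 Z=0
after  5: x0=0x03 x1=0x03 x2=0x03 x3=0xf7  N=1 Z=0
after  6: x0=0xfa x1=0x03 x2=0x03 x3=0xf7  N=1 Z=0
-- IRQ taken; context saved, return-PC = 7 --

FLAGS = (N=1, Z=0)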